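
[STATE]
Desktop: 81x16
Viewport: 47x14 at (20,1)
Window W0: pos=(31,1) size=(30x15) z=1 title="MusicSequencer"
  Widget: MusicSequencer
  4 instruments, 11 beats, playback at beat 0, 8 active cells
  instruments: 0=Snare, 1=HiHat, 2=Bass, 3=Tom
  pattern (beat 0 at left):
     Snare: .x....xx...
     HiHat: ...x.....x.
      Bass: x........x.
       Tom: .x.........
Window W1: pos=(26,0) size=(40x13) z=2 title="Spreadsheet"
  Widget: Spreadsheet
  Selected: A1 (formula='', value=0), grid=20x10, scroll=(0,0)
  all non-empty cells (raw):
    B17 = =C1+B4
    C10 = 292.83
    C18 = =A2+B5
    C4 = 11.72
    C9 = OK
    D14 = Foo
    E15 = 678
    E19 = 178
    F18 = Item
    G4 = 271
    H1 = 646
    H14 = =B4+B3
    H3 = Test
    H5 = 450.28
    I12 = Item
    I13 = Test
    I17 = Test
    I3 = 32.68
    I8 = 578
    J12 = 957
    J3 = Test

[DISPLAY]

      ┃ Spreadsheet                          ┃ 
      ┠──────────────────────────────────────┨ 
      ┃A1:                                   ┃ 
      ┃       A       B       C       D      ┃ 
      ┃--------------------------------------┃ 
      ┃  1      [0]       0       0       0  ┃ 
      ┃  2        0       0       0       0  ┃ 
      ┃  3        0       0       0       0  ┃ 
      ┃  4        0       0   11.72       0  ┃ 
      ┃  5        0       0       0       0  ┃ 
      ┃  6        0       0       0       0  ┃ 
      ┗━━━━━━━━━━━━━━━━━━━━━━━━━━━━━━━━━━━━━━┛ 
           ┃                            ┃      
           ┃                            ┃      


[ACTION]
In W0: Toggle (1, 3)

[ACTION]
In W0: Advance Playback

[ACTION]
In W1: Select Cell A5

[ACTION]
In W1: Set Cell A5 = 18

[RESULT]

      ┃ Spreadsheet                          ┃ 
      ┠──────────────────────────────────────┨ 
      ┃A5: 18                                ┃ 
      ┃       A       B       C       D      ┃ 
      ┃--------------------------------------┃ 
      ┃  1        0       0       0       0  ┃ 
      ┃  2        0       0       0       0  ┃ 
      ┃  3        0       0       0       0  ┃ 
      ┃  4        0       0   11.72       0  ┃ 
      ┃  5     [18]       0       0       0  ┃ 
      ┃  6        0       0       0       0  ┃ 
      ┗━━━━━━━━━━━━━━━━━━━━━━━━━━━━━━━━━━━━━━┛ 
           ┃                            ┃      
           ┃                            ┃      


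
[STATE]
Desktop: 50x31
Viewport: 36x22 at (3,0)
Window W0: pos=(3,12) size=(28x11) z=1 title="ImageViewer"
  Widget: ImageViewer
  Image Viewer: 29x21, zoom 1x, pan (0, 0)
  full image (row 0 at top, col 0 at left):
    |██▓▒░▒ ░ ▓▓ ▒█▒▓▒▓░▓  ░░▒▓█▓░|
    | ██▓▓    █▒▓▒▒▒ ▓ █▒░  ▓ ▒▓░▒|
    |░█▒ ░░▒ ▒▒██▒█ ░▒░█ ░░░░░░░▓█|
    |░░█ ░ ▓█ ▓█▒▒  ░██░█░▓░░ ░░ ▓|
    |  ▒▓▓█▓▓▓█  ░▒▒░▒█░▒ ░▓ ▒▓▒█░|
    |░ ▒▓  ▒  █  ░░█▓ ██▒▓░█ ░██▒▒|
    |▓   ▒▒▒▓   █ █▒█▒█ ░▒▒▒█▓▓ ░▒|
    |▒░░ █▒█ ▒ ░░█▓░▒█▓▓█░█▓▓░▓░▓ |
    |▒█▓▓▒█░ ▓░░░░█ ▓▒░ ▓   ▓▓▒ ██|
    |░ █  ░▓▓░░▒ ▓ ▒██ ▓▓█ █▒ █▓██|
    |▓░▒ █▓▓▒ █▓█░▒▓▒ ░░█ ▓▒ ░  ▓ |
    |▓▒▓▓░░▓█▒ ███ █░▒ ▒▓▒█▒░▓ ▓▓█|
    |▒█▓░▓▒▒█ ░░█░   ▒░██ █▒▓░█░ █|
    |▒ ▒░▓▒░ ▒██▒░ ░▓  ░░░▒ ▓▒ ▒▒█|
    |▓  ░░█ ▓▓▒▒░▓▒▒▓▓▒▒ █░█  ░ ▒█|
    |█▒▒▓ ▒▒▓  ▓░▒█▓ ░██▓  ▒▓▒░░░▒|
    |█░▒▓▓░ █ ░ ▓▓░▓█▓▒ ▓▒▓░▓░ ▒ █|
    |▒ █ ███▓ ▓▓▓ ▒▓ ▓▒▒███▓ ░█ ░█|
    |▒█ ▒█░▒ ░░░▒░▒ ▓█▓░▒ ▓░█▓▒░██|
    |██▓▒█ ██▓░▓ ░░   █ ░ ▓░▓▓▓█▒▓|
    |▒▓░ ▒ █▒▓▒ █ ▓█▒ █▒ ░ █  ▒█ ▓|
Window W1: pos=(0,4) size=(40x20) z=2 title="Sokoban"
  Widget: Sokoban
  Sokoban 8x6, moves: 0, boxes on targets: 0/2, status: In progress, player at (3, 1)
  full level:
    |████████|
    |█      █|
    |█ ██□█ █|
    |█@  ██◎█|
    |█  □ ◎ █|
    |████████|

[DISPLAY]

                                    
                                    
                                    
                                    
━━━━━━━━━━━━━━━━━━━━━━━━━━━━━━━━━━━━
okoban                              
────────────────────────────────────
██████                              
     █                              
██□█ █                              
  ██◎█                              
 □ ◎ █                              
██████                              
ves: 0  0/2                         
                                    
                                    
                                    
                                    
                                    
                                    
                                    
                                    


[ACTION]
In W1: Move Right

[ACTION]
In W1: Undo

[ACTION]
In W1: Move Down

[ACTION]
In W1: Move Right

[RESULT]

                                    
                                    
                                    
                                    
━━━━━━━━━━━━━━━━━━━━━━━━━━━━━━━━━━━━
okoban                              
────────────────────────────────────
██████                              
     █                              
██□█ █                              
  ██◎█                              
@□ ◎ █                              
██████                              
ves: 2  0/2                         
                                    
                                    
                                    
                                    
                                    
                                    
                                    
                                    


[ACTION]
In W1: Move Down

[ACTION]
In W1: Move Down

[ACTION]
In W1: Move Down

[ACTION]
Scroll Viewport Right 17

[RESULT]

                                    
                                    
                                    
                                    
━━━━━━━━━━━━━━━━━━━━━━━━━┓          
                         ┃          
─────────────────────────┨          
                         ┃          
                         ┃          
                         ┃          
                         ┃          
                         ┃          
                         ┃          
                         ┃          
                         ┃          
                         ┃          
                         ┃          
                         ┃          
                         ┃          
                         ┃          
                         ┃          
                         ┃          


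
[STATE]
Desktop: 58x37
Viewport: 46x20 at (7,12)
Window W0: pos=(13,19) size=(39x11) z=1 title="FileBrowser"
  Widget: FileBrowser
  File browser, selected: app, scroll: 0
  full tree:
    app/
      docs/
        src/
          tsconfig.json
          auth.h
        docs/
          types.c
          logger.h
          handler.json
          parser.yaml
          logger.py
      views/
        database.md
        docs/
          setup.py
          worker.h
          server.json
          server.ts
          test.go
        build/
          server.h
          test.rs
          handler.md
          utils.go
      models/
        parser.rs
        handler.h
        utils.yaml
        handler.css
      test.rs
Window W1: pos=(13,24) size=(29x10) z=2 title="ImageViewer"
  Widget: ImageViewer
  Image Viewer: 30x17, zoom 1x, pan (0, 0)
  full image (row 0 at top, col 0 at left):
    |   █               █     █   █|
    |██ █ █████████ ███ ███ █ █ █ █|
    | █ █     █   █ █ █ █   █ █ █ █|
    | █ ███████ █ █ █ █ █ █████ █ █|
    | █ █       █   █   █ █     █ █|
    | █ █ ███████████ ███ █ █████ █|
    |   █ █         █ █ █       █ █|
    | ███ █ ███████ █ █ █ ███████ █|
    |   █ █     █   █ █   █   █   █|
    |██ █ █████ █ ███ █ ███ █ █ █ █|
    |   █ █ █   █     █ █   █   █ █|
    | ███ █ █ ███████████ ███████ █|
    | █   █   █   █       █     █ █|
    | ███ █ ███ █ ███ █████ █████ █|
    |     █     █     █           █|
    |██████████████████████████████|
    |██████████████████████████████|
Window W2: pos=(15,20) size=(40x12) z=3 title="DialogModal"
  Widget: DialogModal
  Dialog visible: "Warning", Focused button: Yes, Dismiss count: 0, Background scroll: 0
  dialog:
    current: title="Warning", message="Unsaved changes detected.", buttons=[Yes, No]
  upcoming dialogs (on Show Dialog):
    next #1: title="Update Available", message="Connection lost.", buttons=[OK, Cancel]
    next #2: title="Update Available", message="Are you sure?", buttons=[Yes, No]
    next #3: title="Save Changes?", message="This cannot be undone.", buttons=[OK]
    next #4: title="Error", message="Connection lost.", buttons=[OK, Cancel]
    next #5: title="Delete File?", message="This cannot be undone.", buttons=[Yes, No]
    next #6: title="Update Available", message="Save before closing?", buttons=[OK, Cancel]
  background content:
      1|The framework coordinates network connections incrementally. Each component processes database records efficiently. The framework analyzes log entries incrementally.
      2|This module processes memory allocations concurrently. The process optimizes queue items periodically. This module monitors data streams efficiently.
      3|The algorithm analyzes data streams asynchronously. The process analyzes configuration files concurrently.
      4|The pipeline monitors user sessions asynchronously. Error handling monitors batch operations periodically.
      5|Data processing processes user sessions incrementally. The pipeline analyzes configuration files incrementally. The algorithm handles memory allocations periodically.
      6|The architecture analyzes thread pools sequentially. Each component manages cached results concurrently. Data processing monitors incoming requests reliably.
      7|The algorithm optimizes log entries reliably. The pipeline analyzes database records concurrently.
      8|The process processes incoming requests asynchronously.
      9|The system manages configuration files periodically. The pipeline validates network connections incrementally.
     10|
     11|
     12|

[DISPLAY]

                                              
                                              
                                              
                                              
                                              
                                              
                                              
      ┏━━━━━━━━━━━━━━━━━━━━━━━━━━━━━━━━━━━━━┓ 
      ┃ ┏━━━━━━━━━━━━━━━━━━━━━━━━━━━━━━━━━━━━━
      ┠─┃ DialogModal                         
      ┃>┠─────────────────────────────────────
      ┃ ┃The framework coordinates network con
      ┏━┃This┌───────────────────────────┐cati
      ┃ ┃The │          Warning          │ms a
      ┠─┃The │ Unsaved changes detected. │ns a
      ┃ ┃Data│         [Yes]  No         │ssio
      ┃█┃The └───────────────────────────┘pool
      ┃ ┃The algorithm optimizes log entries r
      ┃ ┃The process processes incoming reques
      ┃ ┗━━━━━━━━━━━━━━━━━━━━━━━━━━━━━━━━━━━━━


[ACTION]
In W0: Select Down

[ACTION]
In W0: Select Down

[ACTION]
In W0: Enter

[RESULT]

                                              
                                              
                                              
                                              
                                              
                                              
                                              
      ┏━━━━━━━━━━━━━━━━━━━━━━━━━━━━━━━━━━━━━┓ 
      ┃ ┏━━━━━━━━━━━━━━━━━━━━━━━━━━━━━━━━━━━━━
      ┠─┃ DialogModal                         
      ┃ ┠─────────────────────────────────────
      ┃ ┃The framework coordinates network con
      ┏━┃This┌───────────────────────────┐cati
      ┃ ┃The │          Warning          │ms a
      ┠─┃The │ Unsaved changes detected. │ns a
      ┃ ┃Data│         [Yes]  No         │ssio
      ┃█┃The └───────────────────────────┘pool
      ┃ ┃The algorithm optimizes log entries r
      ┃ ┃The process processes incoming reques
      ┃ ┗━━━━━━━━━━━━━━━━━━━━━━━━━━━━━━━━━━━━━


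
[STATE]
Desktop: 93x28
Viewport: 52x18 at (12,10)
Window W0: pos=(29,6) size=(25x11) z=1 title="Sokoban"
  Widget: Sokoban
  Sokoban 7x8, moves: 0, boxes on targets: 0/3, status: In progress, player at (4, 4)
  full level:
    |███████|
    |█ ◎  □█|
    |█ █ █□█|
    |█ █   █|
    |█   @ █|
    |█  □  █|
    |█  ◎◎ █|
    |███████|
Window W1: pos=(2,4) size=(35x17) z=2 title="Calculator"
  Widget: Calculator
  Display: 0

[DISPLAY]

───┼───┤                ┃                ┃          
 6 │ × │                ┃                ┃          
───┼───┤                ┃                ┃          
 3 │ - │                ┃                ┃          
───┼───┤                ┃                ┃          
 = │ + │                ┃                ┃          
───┼───┤                ┃━━━━━━━━━━━━━━━━┛          
 MR│ M+│                ┃                           
───┴───┘                ┃                           
                        ┃                           
━━━━━━━━━━━━━━━━━━━━━━━━┛                           
                                                    
                                                    
                                                    
                                                    
                                                    
                                                    
                                                    


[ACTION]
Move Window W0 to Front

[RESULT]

───┼───┤         ┃█ ◎  □█                ┃          
 6 │ × │         ┃█ █ █□█                ┃          
───┼───┤         ┃█ █   █                ┃          
 3 │ - │         ┃█   @ █                ┃          
───┼───┤         ┃█  □  █                ┃          
 = │ + │         ┃█  ◎◎ █                ┃          
───┼───┤         ┗━━━━━━━━━━━━━━━━━━━━━━━┛          
 MR│ M+│                ┃                           
───┴───┘                ┃                           
                        ┃                           
━━━━━━━━━━━━━━━━━━━━━━━━┛                           
                                                    
                                                    
                                                    
                                                    
                                                    
                                                    
                                                    


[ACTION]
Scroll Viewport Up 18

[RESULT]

                                                    
                                                    
                                                    
                                                    
━━━━━━━━━━━━━━━━━━━━━━━━┓                           
or                      ┃                           
─────────────────┏━━━━━━━━━━━━━━━━━━━━━━━┓          
                 ┃ Sokoban               ┃          
───┬───┐         ┠───────────────────────┨          
 9 │ ÷ │         ┃███████                ┃          
───┼───┤         ┃█ ◎  □█                ┃          
 6 │ × │         ┃█ █ █□█                ┃          
───┼───┤         ┃█ █   █                ┃          
 3 │ - │         ┃█   @ █                ┃          
───┼───┤         ┃█  □  █                ┃          
 = │ + │         ┃█  ◎◎ █                ┃          
───┼───┤         ┗━━━━━━━━━━━━━━━━━━━━━━━┛          
 MR│ M+│                ┃                           


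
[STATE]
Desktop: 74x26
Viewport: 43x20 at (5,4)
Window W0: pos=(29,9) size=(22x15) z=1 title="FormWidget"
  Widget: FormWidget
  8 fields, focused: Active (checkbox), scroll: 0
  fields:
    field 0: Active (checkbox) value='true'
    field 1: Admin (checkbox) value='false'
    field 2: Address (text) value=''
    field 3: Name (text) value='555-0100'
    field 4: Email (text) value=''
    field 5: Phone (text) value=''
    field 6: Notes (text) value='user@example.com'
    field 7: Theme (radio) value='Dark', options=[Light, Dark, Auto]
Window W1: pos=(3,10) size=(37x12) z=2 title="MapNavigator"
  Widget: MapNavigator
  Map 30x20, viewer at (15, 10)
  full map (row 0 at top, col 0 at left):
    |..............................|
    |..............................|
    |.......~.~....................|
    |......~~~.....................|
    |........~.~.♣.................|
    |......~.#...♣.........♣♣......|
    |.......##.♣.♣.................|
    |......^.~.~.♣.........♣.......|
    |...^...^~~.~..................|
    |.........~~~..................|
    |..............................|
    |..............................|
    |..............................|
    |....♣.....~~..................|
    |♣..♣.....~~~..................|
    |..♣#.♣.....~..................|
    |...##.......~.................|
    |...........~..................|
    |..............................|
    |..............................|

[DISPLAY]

                                           
                                           
                                           
                                           
                                           
                        ┏━━━━━━━━━━━━━━━━━━
━━━━━━━━━━━━━━━━━━━━━━━━━━━━━━━━━━┓t       
MapNavigator                      ┃────────
──────────────────────────────────┨    [x] 
 .......##.♣.♣.................   ┃    [ ] 
 ......^.~.~.♣.........♣.......   ┃    [   
 ...^...^~~.~..................   ┃    [555
 .........~~~..................   ┃    [   
 ...............@..............   ┃    [   
 ..............................   ┃    [use
 ..............................   ┃    ( ) 
 ....♣.....~~..................   ┃        
━━━━━━━━━━━━━━━━━━━━━━━━━━━━━━━━━━┛        
                        ┃                  
                        ┗━━━━━━━━━━━━━━━━━━


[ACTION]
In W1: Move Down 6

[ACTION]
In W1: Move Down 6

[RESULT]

                                           
                                           
                                           
                                           
                                           
                        ┏━━━━━━━━━━━━━━━━━━
━━━━━━━━━━━━━━━━━━━━━━━━━━━━━━━━━━┓t       
MapNavigator                      ┃────────
──────────────────────────────────┨    [x] 
 ..♣#.♣.....~..................   ┃    [ ] 
 ...##.......~.................   ┃    [   
 ...........~..................   ┃    [555
 ..............................   ┃    [   
 ...............@..............   ┃    [   
                                  ┃    [use
                                  ┃    ( ) 
                                  ┃        
━━━━━━━━━━━━━━━━━━━━━━━━━━━━━━━━━━┛        
                        ┃                  
                        ┗━━━━━━━━━━━━━━━━━━


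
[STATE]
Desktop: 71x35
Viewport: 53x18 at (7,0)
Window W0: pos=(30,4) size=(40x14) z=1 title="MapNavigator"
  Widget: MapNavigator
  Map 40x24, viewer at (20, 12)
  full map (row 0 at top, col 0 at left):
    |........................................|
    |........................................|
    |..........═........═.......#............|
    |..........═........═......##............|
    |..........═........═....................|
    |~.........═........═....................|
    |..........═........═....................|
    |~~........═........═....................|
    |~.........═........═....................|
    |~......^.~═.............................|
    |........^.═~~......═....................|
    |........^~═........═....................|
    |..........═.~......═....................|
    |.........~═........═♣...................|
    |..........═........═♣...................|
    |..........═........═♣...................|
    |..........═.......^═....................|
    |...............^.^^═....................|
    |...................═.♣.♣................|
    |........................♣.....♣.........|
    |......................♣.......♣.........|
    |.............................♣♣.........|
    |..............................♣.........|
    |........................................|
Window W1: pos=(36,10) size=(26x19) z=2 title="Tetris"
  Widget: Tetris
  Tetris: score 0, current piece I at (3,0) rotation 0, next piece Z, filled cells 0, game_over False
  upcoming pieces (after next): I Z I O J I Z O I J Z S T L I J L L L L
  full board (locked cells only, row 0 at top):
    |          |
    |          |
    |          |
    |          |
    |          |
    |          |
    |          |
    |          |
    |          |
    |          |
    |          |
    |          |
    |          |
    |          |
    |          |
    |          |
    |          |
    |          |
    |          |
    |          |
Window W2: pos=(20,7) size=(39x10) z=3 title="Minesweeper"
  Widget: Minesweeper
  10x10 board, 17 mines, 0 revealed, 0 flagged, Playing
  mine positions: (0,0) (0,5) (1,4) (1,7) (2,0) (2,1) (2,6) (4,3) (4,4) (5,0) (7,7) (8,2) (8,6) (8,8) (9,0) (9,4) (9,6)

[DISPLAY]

                                                     
                                                     
                                                     
                                                     
                       ┏━━━━━━━━━━━━━━━━━━━━━━━━━━━━━
                       ┃ MapNavigator                
                       ┠─────────────────────────────
             ┏━━━━━━━━━━━━━━━━━━━━━━━━━━━━━━━━━━━━━┓.
             ┃ Minesweeper                         ┃.
             ┠─────────────────────────────────────┨.
             ┃■■■■■■■■■■                           ┃━
             ┃■■■■■■■■■■                           ┃ 
             ┃■■■■■■■■■■                           ┃─
             ┃■■■■■■■■■■                           ┃ 
             ┃■■■■■■■■■■                           ┃ 
             ┃■■■■■■■■■■                           ┃ 
             ┗━━━━━━━━━━━━━━━━━━━━━━━━━━━━━━━━━━━━━┛ 
                       ┗━━━━━┃          │            


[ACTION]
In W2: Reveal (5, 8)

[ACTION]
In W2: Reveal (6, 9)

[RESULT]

                                                     
                                                     
                                                     
                                                     
                       ┏━━━━━━━━━━━━━━━━━━━━━━━━━━━━━
                       ┃ MapNavigator                
                       ┠─────────────────────────────
             ┏━━━━━━━━━━━━━━━━━━━━━━━━━━━━━━━━━━━━━┓.
             ┃ Minesweeper                         ┃.
             ┠─────────────────────────────────────┨.
             ┃■■■■■■■■1                            ┃━
             ┃■■■■■■■■1                            ┃ 
             ┃■■■■■■■21                            ┃─
             ┃■■■■■211                             ┃ 
             ┃■■■■■1                               ┃ 
             ┃■11221                               ┃ 
             ┗━━━━━━━━━━━━━━━━━━━━━━━━━━━━━━━━━━━━━┛ 
                       ┗━━━━━┃          │            


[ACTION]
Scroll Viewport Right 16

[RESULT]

                                                     
                                                     
                                                     
                                                     
            ┏━━━━━━━━━━━━━━━━━━━━━━━━━━━━━━━━━━━━━━┓ 
            ┃ MapNavigator                         ┃ 
            ┠──────────────────────────────────────┨ 
  ┏━━━━━━━━━━━━━━━━━━━━━━━━━━━━━━━━━━━━━┓..........┃ 
  ┃ Minesweeper                         ┃..........┃ 
  ┠─────────────────────────────────────┨..........┃ 
  ┃■■■■■■■■1                            ┃━━┓.......┃ 
  ┃■■■■■■■■1                            ┃  ┃.......┃ 
  ┃■■■■■■■21                            ┃──┨.......┃ 
  ┃■■■■■211                             ┃  ┃.......┃ 
  ┃■■■■■1                               ┃  ┃.......┃ 
  ┃■11221                               ┃  ┃.......┃ 
  ┗━━━━━━━━━━━━━━━━━━━━━━━━━━━━━━━━━━━━━┛  ┃.......┃ 
            ┗━━━━━┃          │             ┃━━━━━━━┛ 


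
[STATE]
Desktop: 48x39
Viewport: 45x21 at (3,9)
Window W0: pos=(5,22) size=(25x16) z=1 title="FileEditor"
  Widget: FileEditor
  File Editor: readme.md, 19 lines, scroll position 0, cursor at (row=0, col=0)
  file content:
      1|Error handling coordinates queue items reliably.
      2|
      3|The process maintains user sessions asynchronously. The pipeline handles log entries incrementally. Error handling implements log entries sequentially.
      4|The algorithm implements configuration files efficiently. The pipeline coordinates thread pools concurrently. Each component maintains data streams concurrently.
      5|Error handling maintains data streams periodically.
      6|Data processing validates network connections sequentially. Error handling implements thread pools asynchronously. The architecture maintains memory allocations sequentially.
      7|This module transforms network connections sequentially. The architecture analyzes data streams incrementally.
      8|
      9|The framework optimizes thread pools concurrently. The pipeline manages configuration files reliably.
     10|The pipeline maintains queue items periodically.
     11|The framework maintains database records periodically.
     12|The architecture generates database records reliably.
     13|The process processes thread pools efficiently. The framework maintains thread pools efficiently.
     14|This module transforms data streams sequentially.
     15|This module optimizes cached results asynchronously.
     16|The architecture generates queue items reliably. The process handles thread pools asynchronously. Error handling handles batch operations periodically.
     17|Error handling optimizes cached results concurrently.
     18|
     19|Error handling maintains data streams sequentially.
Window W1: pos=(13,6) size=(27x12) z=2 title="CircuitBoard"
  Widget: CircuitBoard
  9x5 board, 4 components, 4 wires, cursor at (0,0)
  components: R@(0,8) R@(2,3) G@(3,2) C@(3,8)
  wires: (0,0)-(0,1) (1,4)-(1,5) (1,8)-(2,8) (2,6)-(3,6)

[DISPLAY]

          ┃   0 1 2 3 4 5 6 7 8     ┃        
          ┃0  [.]─ ·                ┃        
          ┃                         ┃        
          ┃1                   · ─ ·┃        
          ┃                         ┃        
          ┃2               R        ┃        
          ┃                         ┃        
          ┃3           G            ┃        
          ┗━━━━━━━━━━━━━━━━━━━━━━━━━┛        
                                             
                                             
                                             
                                             
  ┏━━━━━━━━━━━━━━━━━━━━━━━┓                  
  ┃ FileEditor            ┃                  
  ┠───────────────────────┨                  
  ┃█rror handling coordin▲┃                  
  ┃                      █┃                  
  ┃The process maintains ░┃                  
  ┃The algorithm implemen░┃                  
  ┃Error handling maintai░┃                  


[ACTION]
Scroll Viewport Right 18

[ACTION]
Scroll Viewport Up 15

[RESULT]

                                             
                                             
                                             
                                             
                                             
                                             
          ┏━━━━━━━━━━━━━━━━━━━━━━━━━┓        
          ┃ CircuitBoard            ┃        
          ┠─────────────────────────┨        
          ┃   0 1 2 3 4 5 6 7 8     ┃        
          ┃0  [.]─ ·                ┃        
          ┃                         ┃        
          ┃1                   · ─ ·┃        
          ┃                         ┃        
          ┃2               R        ┃        
          ┃                         ┃        
          ┃3           G            ┃        
          ┗━━━━━━━━━━━━━━━━━━━━━━━━━┛        
                                             
                                             
                                             


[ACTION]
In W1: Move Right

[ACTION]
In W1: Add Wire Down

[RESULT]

                                             
                                             
                                             
                                             
                                             
                                             
          ┏━━━━━━━━━━━━━━━━━━━━━━━━━┓        
          ┃ CircuitBoard            ┃        
          ┠─────────────────────────┨        
          ┃   0 1 2 3 4 5 6 7 8     ┃        
          ┃0   · ─[.]               ┃        
          ┃        │                ┃        
          ┃1       ·           · ─ ·┃        
          ┃                         ┃        
          ┃2               R        ┃        
          ┃                         ┃        
          ┃3           G            ┃        
          ┗━━━━━━━━━━━━━━━━━━━━━━━━━┛        
                                             
                                             
                                             


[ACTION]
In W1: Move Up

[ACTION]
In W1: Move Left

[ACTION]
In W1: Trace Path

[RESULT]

                                             
                                             
                                             
                                             
                                             
                                             
          ┏━━━━━━━━━━━━━━━━━━━━━━━━━┓        
          ┃ CircuitBoard            ┃        
          ┠─────────────────────────┨        
          ┃   0 1 2 3 4 5 6 7 8     ┃        
          ┃0  [.]─ ·                ┃        
          ┃        │                ┃        
          ┃1       ·           · ─ ·┃        
          ┃                         ┃        
          ┃2               R        ┃        
          ┃                         ┃        
          ┃3           G            ┃        
          ┗━━━━━━━━━━━━━━━━━━━━━━━━━┛        
                                             
                                             
                                             


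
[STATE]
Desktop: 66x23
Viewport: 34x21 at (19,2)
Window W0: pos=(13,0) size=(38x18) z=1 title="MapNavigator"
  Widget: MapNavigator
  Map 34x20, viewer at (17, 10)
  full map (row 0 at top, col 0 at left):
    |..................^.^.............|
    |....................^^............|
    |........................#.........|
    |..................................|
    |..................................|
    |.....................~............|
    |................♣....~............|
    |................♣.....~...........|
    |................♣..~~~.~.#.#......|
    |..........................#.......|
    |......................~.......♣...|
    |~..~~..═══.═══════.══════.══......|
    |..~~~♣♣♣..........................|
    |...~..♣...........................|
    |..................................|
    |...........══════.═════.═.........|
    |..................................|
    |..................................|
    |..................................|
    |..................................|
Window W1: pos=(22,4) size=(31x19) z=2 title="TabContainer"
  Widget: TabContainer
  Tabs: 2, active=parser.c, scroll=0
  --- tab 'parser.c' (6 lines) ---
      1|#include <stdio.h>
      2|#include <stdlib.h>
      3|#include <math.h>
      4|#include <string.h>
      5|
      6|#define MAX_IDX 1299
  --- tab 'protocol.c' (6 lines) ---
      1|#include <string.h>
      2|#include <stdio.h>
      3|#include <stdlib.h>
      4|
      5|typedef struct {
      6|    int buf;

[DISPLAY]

───────────────────────────────┨  
.............................. ┃  
...┏━━━━━━━━━━━━━━━━━━━━━━━━━━━━━┓
...┃ TabContainer                ┃
...┠─────────────────────────────┨
...┃[parser.c]│ protocol.c       ┃
...┃─────────────────────────────┃
...┃#include <stdio.h>           ┃
...┃#include <stdlib.h>          ┃
~..┃#include <math.h>            ┃
~♣♣┃#include <string.h>          ┃
..♣┃                             ┃
...┃#define MAX_IDX 1299         ┃
...┃                             ┃
...┃                             ┃
━━━┃                             ┃
   ┃                             ┃
   ┃                             ┃
   ┃                             ┃
   ┃                             ┃
   ┗━━━━━━━━━━━━━━━━━━━━━━━━━━━━━┛


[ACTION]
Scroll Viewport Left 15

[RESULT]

         ┠────────────────────────
         ┃ .......................
         ┃ .......┏━━━━━━━━━━━━━━━
         ┃ .......┃ TabContainer  
         ┃ .......┠───────────────
         ┃ .......┃[parser.c]│ pro
         ┃ .......┃───────────────
         ┃ .......┃#include <stdio
         ┃ .......┃#include <stdli
         ┃ ~..~~..┃#include <math.
         ┃ ..~~~♣♣┃#include <strin
         ┃ ...~..♣┃               
         ┃ .......┃#define MAX_IDX
         ┃ .......┃               
         ┃ .......┃               
         ┗━━━━━━━━┃               
                  ┃               
                  ┃               
                  ┃               
                  ┃               
                  ┗━━━━━━━━━━━━━━━


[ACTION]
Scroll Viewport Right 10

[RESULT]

──────────────────────────────────
 .................................
 .......┏━━━━━━━━━━━━━━━━━━━━━━━━━
 .......┃ TabContainer            
 .......┠─────────────────────────
 .......┃[parser.c]│ protocol.c   
 .......┃─────────────────────────
 .......┃#include <stdio.h>       
 .......┃#include <stdlib.h>      
 ~..~~..┃#include <math.h>        
 ..~~~♣♣┃#include <string.h>      
 ...~..♣┃                         
 .......┃#define MAX_IDX 1299     
 .......┃                         
 .......┃                         
━━━━━━━━┃                         
        ┃                         
        ┃                         
        ┃                         
        ┃                         
        ┗━━━━━━━━━━━━━━━━━━━━━━━━━


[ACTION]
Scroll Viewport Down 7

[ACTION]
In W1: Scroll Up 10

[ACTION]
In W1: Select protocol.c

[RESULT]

──────────────────────────────────
 .................................
 .......┏━━━━━━━━━━━━━━━━━━━━━━━━━
 .......┃ TabContainer            
 .......┠─────────────────────────
 .......┃ parser.c │[protocol.c]  
 .......┃─────────────────────────
 .......┃#include <string.h>      
 .......┃#include <stdio.h>       
 ~..~~..┃#include <stdlib.h>      
 ..~~~♣♣┃                         
 ...~..♣┃typedef struct {         
 .......┃    int buf;             
 .......┃                         
 .......┃                         
━━━━━━━━┃                         
        ┃                         
        ┃                         
        ┃                         
        ┃                         
        ┗━━━━━━━━━━━━━━━━━━━━━━━━━
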